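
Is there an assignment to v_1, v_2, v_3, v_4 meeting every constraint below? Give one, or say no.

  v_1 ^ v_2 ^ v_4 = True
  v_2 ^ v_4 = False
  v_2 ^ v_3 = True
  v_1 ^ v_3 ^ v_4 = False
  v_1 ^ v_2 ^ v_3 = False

v_1=T, v_2=T, v_3=F, v_4=T

v_1 ^ v_2 ^ v_4 = T ^ T ^ T = True ✓
v_2 ^ v_4 = T ^ T = False ✓
v_2 ^ v_3 = T ^ F = True ✓
v_1 ^ v_3 ^ v_4 = T ^ F ^ T = False ✓
v_1 ^ v_2 ^ v_3 = T ^ T ^ F = False ✓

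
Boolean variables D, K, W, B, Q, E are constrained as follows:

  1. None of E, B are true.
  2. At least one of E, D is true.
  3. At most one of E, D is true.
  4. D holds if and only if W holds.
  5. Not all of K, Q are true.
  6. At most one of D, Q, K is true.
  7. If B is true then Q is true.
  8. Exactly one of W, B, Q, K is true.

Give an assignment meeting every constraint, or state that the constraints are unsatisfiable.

D = True; K = False; W = True; B = False; Q = False; E = False

  (1) {E, B}: 0 true — none ✓
  (2) {E, D}: 1 true — at least one ✓
  (3) {E, D}: 1 true — at most one ✓
  (4) D=T, W=T — same ✓
  (5) {K, Q}: 0/2 true — not all ✓
  (6) {D, Q, K}: 1 true — at most one ✓
  (7) B=F ⇒ Q: vacuous ✓
  (8) {W, B, Q, K}: 1 true — exactly one ✓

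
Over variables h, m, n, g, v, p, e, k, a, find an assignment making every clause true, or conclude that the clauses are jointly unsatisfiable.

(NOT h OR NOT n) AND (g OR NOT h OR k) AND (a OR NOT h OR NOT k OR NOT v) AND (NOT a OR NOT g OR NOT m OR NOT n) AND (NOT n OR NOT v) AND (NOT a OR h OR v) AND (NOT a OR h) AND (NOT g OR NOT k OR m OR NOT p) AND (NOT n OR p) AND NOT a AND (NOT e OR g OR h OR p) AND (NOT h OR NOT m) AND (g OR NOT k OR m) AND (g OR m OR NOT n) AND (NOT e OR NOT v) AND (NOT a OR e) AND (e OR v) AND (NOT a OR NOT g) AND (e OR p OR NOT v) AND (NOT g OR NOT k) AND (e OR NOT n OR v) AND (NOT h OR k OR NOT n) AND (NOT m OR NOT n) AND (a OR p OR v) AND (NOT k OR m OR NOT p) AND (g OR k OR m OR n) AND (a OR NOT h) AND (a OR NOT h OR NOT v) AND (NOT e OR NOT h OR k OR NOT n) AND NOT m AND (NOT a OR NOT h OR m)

h = False, m = False, n = True, g = True, v = False, p = True, e = True, k = False, a = False

Unit clause (NOT a) forces a = False.
In (a OR NOT h) only NOT h is left, so h = False.
Unit clause (NOT m) forces m = False.
Set n = True.
  then (NOT n OR NOT v) forces v = False.
  then (NOT n OR p) forces p = True.
  then (g OR m OR NOT n) forces g = True.
  then (e OR v) forces e = True.
  then (NOT g OR NOT k) forces k = False.
All clauses satisfied.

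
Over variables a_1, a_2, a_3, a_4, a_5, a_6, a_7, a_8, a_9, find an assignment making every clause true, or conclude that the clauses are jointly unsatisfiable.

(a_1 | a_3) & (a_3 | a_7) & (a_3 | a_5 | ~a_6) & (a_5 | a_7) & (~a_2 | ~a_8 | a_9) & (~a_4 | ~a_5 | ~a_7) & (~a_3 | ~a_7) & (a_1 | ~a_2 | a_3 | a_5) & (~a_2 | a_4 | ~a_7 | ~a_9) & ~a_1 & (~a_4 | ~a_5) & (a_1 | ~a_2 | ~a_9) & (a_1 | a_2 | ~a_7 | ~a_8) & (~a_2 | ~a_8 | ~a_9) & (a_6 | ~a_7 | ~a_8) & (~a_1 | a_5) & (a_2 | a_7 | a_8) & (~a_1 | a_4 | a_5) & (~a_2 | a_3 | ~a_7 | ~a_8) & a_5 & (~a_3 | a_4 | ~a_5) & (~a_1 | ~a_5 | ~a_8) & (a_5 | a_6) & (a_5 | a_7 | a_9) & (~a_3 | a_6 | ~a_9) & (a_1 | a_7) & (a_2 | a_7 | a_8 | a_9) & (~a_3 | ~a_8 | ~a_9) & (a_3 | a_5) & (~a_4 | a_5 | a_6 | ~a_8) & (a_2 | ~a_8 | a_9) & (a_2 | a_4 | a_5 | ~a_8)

The formula is unsatisfiable.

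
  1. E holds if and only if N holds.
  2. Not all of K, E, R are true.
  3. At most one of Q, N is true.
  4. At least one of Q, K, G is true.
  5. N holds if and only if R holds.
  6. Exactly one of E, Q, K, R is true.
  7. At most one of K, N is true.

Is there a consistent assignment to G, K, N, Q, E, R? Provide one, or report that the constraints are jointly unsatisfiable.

G=T, K=F, N=F, Q=T, E=F, R=F

  (1) E=F, N=F — same ✓
  (2) {K, E, R}: 0/3 true — not all ✓
  (3) {Q, N}: 1 true — at most one ✓
  (4) {Q, K, G}: 2 true — at least one ✓
  (5) N=F, R=F — same ✓
  (6) {E, Q, K, R}: 1 true — exactly one ✓
  (7) {K, N}: 0 true — at most one ✓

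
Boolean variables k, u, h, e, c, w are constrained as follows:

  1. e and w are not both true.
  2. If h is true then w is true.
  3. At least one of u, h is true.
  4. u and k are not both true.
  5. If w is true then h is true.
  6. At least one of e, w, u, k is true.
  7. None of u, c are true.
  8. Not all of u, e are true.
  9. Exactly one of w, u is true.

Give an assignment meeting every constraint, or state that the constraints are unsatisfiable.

k=F; u=F; h=T; e=F; c=F; w=T

  (1) e=F, w=T — not both ✓
  (2) h=T ⇒ w: T ✓
  (3) {u, h}: 1 true — at least one ✓
  (4) u=F, k=F — not both ✓
  (5) w=T ⇒ h: T ✓
  (6) {e, w, u, k}: 1 true — at least one ✓
  (7) {u, c}: 0 true — none ✓
  (8) {u, e}: 0/2 true — not all ✓
  (9) {w, u}: 1 true — exactly one ✓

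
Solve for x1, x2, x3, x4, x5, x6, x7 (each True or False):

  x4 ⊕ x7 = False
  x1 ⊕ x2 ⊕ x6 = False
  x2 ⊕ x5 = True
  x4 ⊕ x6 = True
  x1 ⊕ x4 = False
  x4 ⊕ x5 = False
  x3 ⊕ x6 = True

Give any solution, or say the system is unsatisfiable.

x1 = False, x2 = True, x3 = False, x4 = False, x5 = False, x6 = True, x7 = False

x4 ⊕ x7 = F ⊕ F = False ✓
x1 ⊕ x2 ⊕ x6 = F ⊕ T ⊕ T = False ✓
x2 ⊕ x5 = T ⊕ F = True ✓
x4 ⊕ x6 = F ⊕ T = True ✓
x1 ⊕ x4 = F ⊕ F = False ✓
x4 ⊕ x5 = F ⊕ F = False ✓
x3 ⊕ x6 = F ⊕ T = True ✓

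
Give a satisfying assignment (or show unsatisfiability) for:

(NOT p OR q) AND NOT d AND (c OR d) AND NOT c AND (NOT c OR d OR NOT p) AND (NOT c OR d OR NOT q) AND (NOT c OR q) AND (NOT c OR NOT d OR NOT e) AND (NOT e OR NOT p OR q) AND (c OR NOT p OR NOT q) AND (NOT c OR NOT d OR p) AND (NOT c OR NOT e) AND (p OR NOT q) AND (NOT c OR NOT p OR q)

Case c = True:
  Clause (NOT c) is falsified — contradiction.
Case c = False:
  (NOT d) forces d = False.
  Clause (c OR d) is falsified — contradiction.
Both cases fail, so the formula is unsatisfiable.

No satisfying assignment exists.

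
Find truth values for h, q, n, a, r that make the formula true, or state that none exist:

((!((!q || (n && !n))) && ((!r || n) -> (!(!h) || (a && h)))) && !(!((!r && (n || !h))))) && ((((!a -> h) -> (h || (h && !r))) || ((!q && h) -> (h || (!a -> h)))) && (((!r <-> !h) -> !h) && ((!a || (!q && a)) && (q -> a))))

Case q = True: the formula simplifies to ((!((n && !n)) && ((!r || n) -> (!(!h) || (a && h)))) && !(!((!r && (n || !h))))) && (((!r <-> !h) -> !h) && (!a && a)).
  a = True: the conjunct !a is False.
  a = False: the conjunct a is False.
Case q = False: the conjunct !((!q || (n && !n))) becomes !((True || (n && !n))) = False.
Both cases fail — unsatisfiable.

UNSATISFIABLE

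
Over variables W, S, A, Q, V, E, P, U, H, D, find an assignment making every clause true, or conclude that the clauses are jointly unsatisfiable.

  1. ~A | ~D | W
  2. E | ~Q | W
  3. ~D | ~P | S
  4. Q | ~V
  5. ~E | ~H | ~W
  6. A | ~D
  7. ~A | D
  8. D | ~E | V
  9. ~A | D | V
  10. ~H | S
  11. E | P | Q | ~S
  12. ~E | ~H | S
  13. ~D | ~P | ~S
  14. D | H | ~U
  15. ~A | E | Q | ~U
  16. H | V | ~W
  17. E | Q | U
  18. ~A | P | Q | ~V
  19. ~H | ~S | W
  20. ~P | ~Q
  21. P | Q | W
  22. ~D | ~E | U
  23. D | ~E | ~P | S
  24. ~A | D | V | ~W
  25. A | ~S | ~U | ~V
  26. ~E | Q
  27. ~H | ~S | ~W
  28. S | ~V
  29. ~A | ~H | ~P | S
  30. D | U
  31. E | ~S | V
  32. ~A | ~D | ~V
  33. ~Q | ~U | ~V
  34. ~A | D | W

The formula is unsatisfiable.

Case A = True:
  (~A | D) forces D = True.
  (~A | ~D | W) forces W = True.
  (~A | ~D | ~V) forces V = False.
  (H | V | ~W) forces H = True.
  (~E | ~H | ~W) forces E = False.
  (~H | S) forces S = True.
  Clause (~H | ~S | ~W) is falsified — contradiction.
Case A = False:
  (A | ~D) forces D = False.
  (D | U) forces U = True.
  (D | H | ~U) forces H = True.
  (~H | S) forces S = True.
  (~H | ~S | W) forces W = True.
  Clause (~H | ~S | ~W) is falsified — contradiction.
Both cases fail, so the formula is unsatisfiable.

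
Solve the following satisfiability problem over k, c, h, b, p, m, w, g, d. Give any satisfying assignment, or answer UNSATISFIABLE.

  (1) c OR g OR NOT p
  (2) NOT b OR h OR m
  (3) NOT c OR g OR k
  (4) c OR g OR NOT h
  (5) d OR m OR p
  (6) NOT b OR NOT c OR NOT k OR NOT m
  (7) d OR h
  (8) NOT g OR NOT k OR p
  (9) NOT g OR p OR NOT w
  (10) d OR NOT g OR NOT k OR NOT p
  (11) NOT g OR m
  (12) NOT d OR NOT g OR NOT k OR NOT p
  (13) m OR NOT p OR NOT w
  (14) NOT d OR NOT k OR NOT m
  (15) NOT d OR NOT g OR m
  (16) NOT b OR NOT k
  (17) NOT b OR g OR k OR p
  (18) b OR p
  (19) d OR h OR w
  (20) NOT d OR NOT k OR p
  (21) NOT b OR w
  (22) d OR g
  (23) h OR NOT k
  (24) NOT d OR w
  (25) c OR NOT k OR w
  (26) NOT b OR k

k = False, c = False, h = True, b = False, p = True, m = True, w = True, g = True, d = True

Set k = False.
  then (NOT b OR k) forces b = False.
  then (b OR p) forces p = True.
Set c = False.
  then (c OR g OR NOT p) forces g = True.
  then (NOT g OR m) forces m = True.
Set h = True.
Set w = True.
Set d = True.
All clauses satisfied.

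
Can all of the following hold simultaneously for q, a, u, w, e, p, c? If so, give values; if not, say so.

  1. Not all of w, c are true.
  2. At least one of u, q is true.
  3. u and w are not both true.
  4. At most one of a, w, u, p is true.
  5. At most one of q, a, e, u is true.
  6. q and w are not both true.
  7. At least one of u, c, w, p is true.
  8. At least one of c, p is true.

q=T, a=F, u=F, w=F, e=F, p=F, c=T

  (1) {w, c}: 1/2 true — not all ✓
  (2) {u, q}: 1 true — at least one ✓
  (3) u=F, w=F — not both ✓
  (4) {a, w, u, p}: 0 true — at most one ✓
  (5) {q, a, e, u}: 1 true — at most one ✓
  (6) q=T, w=F — not both ✓
  (7) {u, c, w, p}: 1 true — at least one ✓
  (8) {c, p}: 1 true — at least one ✓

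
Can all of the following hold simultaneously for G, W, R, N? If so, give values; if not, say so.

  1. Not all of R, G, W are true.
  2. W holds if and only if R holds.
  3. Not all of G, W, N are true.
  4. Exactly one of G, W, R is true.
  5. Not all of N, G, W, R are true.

G=T, W=F, R=F, N=F

  (1) {R, G, W}: 1/3 true — not all ✓
  (2) W=F, R=F — same ✓
  (3) {G, W, N}: 1/3 true — not all ✓
  (4) {G, W, R}: 1 true — exactly one ✓
  (5) {N, G, W, R}: 1/4 true — not all ✓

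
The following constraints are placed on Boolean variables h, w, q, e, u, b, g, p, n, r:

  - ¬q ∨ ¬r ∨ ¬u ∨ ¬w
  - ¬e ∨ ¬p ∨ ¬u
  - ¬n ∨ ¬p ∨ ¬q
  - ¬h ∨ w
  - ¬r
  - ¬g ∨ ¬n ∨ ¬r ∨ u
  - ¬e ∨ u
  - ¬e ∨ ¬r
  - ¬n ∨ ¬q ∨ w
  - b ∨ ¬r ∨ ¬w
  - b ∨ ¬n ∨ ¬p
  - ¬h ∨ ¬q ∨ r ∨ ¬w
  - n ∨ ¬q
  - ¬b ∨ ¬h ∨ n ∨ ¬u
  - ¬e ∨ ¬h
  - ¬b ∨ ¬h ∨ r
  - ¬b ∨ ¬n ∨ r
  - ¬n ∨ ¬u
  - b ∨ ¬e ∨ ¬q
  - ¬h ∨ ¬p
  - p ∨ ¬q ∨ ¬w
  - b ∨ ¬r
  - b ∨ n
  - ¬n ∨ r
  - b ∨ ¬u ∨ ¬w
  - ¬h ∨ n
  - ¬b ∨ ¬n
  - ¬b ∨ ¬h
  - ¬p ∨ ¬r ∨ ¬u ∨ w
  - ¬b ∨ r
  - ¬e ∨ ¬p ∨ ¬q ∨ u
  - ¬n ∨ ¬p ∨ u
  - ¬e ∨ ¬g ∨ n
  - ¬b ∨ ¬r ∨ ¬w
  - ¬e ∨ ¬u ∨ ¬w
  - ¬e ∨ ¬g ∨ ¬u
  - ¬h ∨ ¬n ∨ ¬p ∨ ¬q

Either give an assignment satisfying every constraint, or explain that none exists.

The formula is unsatisfiable.

Case b = True:
  (¬r) forces r = False.
  Clause (¬b ∨ r) is falsified — contradiction.
Case b = False:
  (¬r) forces r = False.
  (b ∨ n) forces n = True.
  Clause (¬n ∨ r) is falsified — contradiction.
Both cases fail, so the formula is unsatisfiable.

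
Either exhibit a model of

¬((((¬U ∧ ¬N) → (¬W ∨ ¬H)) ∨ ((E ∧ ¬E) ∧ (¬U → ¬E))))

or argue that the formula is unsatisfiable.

U=F, W=T, N=F, E=T, H=T

  ¬((((¬U ∧ ¬N) → (¬W ∨ ¬H)) ∨ ((E ∧ ¬E) ∧ (¬U → ¬E)))) = True
    ((¬U ∧ ¬N) → (¬W ∨ ¬H)) ∨ ((E ∧ ¬E) ∧ (¬U → ¬E)) = False
      (¬U ∧ ¬N) → (¬W ∨ ¬H) = False
        ¬U ∧ ¬N = True
          ¬U = True
          ¬N = True
        ¬W ∨ ¬H = False
          ¬W = False
          ¬H = False
      (E ∧ ¬E) ∧ (¬U → ¬E) = False
        E ∧ ¬E = False
          ¬E = False
        ¬U → ¬E = False
          ¬U = True
          ¬E = False
The formula evaluates to True.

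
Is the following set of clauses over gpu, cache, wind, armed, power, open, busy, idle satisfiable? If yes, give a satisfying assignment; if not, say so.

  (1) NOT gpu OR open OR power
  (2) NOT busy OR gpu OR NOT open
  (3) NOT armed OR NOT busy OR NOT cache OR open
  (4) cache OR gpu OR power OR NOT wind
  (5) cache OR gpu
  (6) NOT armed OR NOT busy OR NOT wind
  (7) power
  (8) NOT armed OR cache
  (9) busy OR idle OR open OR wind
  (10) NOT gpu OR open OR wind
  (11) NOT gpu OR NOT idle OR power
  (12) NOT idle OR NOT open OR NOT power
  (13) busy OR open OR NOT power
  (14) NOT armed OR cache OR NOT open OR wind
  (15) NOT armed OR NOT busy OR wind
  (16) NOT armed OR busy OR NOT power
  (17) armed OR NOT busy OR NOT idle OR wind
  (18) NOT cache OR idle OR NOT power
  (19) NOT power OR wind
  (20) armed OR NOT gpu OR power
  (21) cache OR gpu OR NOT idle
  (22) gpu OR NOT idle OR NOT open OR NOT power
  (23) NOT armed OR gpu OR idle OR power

gpu: True, cache: False, wind: True, armed: False, power: True, open: False, busy: True, idle: True

Unit clause (power) forces power = True.
In (NOT power OR wind) only wind is left, so wind = True.
Set gpu = True.
Set cache = False.
  then (NOT armed OR cache) forces armed = False.
Set open = False.
  then (busy OR open OR NOT power) forces busy = True.
Set idle = True.
All clauses satisfied.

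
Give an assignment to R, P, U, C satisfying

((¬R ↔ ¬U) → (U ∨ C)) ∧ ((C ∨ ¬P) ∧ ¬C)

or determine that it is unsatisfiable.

R = False, P = False, U = True, C = False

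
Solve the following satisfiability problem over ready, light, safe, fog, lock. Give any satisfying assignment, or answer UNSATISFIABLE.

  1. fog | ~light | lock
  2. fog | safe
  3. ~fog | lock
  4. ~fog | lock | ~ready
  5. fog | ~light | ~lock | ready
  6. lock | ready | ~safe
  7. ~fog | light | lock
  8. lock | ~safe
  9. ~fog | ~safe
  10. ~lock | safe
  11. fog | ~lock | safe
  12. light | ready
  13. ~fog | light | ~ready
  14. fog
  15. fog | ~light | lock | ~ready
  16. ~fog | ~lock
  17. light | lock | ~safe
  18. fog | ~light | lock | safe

No satisfying assignment exists.

Case fog = True:
  (~fog | lock) forces lock = True.
  Clause (~fog | ~lock) is falsified — contradiction.
Case fog = False:
  Clause (fog) is falsified — contradiction.
Both cases fail, so the formula is unsatisfiable.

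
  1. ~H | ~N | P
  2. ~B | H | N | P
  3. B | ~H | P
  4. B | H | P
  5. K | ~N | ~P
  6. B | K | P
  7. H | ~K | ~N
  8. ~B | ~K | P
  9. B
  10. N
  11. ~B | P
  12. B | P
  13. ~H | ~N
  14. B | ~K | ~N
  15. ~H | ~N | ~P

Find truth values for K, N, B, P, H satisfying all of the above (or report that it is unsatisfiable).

Case N = True:
  (B) forces B = True.
  (~B | P) forces P = True.
  (K | ~N | ~P) forces K = True.
  (H | ~K | ~N) forces H = True.
  Clause (~H | ~N) is falsified — contradiction.
Case N = False:
  Clause (N) is falsified — contradiction.
Both cases fail, so the formula is unsatisfiable.

Unsatisfiable — no assignment works.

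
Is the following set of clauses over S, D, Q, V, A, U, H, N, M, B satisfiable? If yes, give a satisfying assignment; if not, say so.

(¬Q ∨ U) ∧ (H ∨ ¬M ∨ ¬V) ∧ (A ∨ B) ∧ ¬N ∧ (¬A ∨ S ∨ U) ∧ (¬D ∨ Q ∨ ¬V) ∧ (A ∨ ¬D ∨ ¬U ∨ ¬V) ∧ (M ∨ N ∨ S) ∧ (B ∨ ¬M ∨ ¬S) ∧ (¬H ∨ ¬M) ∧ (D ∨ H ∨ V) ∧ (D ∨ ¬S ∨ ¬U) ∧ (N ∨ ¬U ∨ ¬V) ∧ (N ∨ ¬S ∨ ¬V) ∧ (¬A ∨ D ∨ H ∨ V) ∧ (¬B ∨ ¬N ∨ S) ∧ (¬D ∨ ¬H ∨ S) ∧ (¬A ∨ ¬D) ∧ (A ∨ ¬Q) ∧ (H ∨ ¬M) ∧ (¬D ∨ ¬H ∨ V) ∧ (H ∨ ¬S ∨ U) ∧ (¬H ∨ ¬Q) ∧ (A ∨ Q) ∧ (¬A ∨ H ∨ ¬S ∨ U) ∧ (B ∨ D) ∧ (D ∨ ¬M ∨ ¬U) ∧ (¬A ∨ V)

Case S = True:
  (¬N) forces N = False.
  (N ∨ ¬S ∨ ¬V) forces V = False.
  (¬A ∨ V) forces A = False.
  (A ∨ B) forces B = True.
  (A ∨ ¬Q) forces Q = False.
  Clause (A ∨ Q) is falsified — contradiction.
Case S = False:
  (¬N) forces N = False.
  (M ∨ N ∨ S) forces M = True.
  (¬H ∨ ¬M) forces H = False.
  Clause (H ∨ ¬M) is falsified — contradiction.
Both cases fail, so the formula is unsatisfiable.

No satisfying assignment exists.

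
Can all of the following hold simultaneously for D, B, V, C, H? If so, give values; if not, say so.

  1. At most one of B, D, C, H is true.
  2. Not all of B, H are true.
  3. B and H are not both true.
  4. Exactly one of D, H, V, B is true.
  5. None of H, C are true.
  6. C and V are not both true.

D = False; B = True; V = False; C = False; H = False

  (1) {B, D, C, H}: 1 true — at most one ✓
  (2) {B, H}: 1/2 true — not all ✓
  (3) B=T, H=F — not both ✓
  (4) {D, H, V, B}: 1 true — exactly one ✓
  (5) {H, C}: 0 true — none ✓
  (6) C=F, V=F — not both ✓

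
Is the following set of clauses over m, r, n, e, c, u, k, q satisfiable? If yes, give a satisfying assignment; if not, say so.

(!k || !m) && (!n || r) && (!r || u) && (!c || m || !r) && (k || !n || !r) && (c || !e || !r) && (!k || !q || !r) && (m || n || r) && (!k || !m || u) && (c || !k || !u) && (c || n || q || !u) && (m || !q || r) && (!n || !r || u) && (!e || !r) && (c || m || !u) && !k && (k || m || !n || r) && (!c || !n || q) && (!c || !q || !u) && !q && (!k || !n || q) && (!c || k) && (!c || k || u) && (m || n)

m = True, r = False, n = False, e = True, c = False, u = False, k = False, q = False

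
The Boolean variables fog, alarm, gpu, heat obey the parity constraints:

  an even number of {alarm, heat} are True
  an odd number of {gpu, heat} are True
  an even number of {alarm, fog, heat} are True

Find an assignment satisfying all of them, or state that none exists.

fog = False, alarm = True, gpu = False, heat = True

{alarm, heat}: 2 true → even ✓
{gpu, heat}: 1 true → odd ✓
{alarm, fog, heat}: 2 true → even ✓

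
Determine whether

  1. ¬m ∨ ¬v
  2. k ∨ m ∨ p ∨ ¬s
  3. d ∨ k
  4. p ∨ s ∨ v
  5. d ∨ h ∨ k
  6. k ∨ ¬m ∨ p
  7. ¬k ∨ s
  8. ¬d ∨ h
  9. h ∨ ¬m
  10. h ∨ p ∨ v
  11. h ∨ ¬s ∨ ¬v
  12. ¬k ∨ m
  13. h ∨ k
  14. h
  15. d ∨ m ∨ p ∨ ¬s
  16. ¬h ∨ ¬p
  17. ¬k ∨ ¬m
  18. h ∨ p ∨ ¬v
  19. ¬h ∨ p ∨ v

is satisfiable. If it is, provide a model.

p=F, v=T, h=T, m=F, d=T, k=F, s=F

Unit clause (h) forces h = True.
In (¬h ∨ ¬p) only ¬p is left, so p = False.
In (¬h ∨ p ∨ v) only v is left, so v = True.
In (¬m ∨ ¬v) only ¬m is left, so m = False.
In (¬k ∨ m) only ¬k is left, so k = False.
In (k ∨ m ∨ p ∨ ¬s) only ¬s is left, so s = False.
In (d ∨ k) only d is left, so d = True.
All clauses satisfied.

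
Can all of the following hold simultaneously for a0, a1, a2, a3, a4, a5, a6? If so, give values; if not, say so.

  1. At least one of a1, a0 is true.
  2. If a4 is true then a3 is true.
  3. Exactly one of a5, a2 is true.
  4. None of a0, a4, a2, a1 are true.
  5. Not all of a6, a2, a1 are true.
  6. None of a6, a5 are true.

No satisfying assignment exists.

Case a0 = True:
  Constraint (4) is violated (a0=T) — contradiction.
Case a0 = False:
  (1) with a0=F forces a1 = True.
  Constraint (4) is violated (a1=T) — contradiction.
Both cases fail — unsatisfiable.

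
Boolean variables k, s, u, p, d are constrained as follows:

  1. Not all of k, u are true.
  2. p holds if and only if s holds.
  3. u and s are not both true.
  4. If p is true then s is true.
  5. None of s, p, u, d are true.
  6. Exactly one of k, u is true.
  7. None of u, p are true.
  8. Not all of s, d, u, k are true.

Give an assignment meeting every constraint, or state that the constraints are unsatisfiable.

k: True; s: False; u: False; p: False; d: False

  (1) {k, u}: 1/2 true — not all ✓
  (2) p=F, s=F — same ✓
  (3) u=F, s=F — not both ✓
  (4) p=F ⇒ s: vacuous ✓
  (5) {s, p, u, d}: 0 true — none ✓
  (6) {k, u}: 1 true — exactly one ✓
  (7) {u, p}: 0 true — none ✓
  (8) {s, d, u, k}: 1/4 true — not all ✓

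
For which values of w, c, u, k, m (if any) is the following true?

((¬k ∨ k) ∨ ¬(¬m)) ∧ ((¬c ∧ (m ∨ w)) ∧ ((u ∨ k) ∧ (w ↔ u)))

w: True, c: False, u: True, k: True, m: True

  (¬k ∨ k) ∨ ¬(¬m) = True
    ¬k ∨ k = True
      ¬k = False
    ¬(¬m) = True
      ¬m = False
  (¬c ∧ (m ∨ w)) ∧ ((u ∨ k) ∧ (w ↔ u)) = True
    ¬c ∧ (m ∨ w) = True
      ¬c = True
      m ∨ w = True
    (u ∨ k) ∧ (w ↔ u) = True
      u ∨ k = True
      w ↔ u = True
Both conjuncts True, so the formula holds.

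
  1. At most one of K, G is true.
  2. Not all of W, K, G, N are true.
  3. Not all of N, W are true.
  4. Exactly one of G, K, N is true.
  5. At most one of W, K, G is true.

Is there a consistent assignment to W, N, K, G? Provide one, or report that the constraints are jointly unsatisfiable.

W = False, N = True, K = False, G = False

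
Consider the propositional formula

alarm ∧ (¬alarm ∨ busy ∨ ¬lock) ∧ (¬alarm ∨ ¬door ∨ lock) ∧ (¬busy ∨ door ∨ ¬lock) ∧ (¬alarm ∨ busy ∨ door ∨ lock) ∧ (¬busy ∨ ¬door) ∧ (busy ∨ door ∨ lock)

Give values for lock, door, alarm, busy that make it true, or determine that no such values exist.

Unit clause (alarm) forces alarm = True.
Try lock = True:
  (¬alarm ∨ busy ∨ ¬lock) forces busy = True.
  (¬busy ∨ door ∨ ¬lock) forces door = True.
  clause (¬busy ∨ ¬door) is falsified — backtrack.
So lock = False.
  then (¬alarm ∨ ¬door ∨ lock) forces door = False.
  then (¬alarm ∨ busy ∨ door ∨ lock) forces busy = True.
Check each clause:
  (alarm): alarm holds.
  (¬alarm ∨ busy ∨ ¬lock): busy holds.
  (¬alarm ∨ ¬door ∨ lock): ¬door holds.
  (¬busy ∨ door ∨ ¬lock): ¬lock holds.
  (¬alarm ∨ busy ∨ door ∨ lock): busy holds.
  (¬busy ∨ ¬door): ¬door holds.
  (busy ∨ door ∨ lock): busy holds.
All clauses satisfied.

lock = False, door = False, alarm = True, busy = True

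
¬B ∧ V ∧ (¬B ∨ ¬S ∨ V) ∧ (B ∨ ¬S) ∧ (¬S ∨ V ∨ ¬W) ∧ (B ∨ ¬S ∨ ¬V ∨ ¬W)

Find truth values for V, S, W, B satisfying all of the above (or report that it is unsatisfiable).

Unit clause (¬B) forces B = False.
Unit clause (V) forces V = True.
In (B ∨ ¬S) only ¬S is left, so S = False.
Set W = True.
All clauses satisfied.

V = True, S = False, W = True, B = False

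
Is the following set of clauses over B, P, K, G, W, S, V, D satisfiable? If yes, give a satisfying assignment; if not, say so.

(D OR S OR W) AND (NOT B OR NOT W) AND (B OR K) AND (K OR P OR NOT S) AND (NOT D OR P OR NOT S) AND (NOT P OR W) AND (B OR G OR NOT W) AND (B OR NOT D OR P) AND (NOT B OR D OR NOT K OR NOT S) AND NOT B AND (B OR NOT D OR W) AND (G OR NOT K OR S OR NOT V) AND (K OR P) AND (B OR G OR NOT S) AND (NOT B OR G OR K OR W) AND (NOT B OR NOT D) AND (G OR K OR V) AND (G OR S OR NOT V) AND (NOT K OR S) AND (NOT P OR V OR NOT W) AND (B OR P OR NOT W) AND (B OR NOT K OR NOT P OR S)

Unit clause (NOT B) forces B = False.
In (B OR K) only K is left, so K = True.
In (NOT K OR S) only S is left, so S = True.
In (B OR G OR NOT S) only G is left, so G = True.
Set P = True.
  then (NOT P OR W) forces W = True.
  then (NOT P OR V OR NOT W) forces V = True.
Set D = True.
All clauses satisfied.

B = False; P = True; K = True; G = True; W = True; S = True; V = True; D = True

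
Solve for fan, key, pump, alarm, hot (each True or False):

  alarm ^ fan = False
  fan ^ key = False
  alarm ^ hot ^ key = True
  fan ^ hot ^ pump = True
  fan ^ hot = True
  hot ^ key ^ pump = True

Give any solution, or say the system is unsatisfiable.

fan = False, key = False, pump = False, alarm = False, hot = True

alarm ^ fan = F ^ F = False ✓
fan ^ key = F ^ F = False ✓
alarm ^ hot ^ key = F ^ T ^ F = True ✓
fan ^ hot ^ pump = F ^ T ^ F = True ✓
fan ^ hot = F ^ T = True ✓
hot ^ key ^ pump = T ^ F ^ F = True ✓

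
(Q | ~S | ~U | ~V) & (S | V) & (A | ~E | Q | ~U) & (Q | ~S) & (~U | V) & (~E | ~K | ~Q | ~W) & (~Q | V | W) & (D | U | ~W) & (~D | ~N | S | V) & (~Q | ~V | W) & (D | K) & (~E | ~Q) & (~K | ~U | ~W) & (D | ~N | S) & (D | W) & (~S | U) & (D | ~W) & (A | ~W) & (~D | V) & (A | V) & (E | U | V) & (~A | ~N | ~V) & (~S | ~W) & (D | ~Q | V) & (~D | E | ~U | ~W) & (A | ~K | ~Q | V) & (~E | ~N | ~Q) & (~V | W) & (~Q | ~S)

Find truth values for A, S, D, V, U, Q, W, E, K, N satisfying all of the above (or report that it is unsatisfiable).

A = True, S = False, D = True, V = True, U = False, Q = False, W = True, E = False, K = True, N = False

Try A = False:
  (A | ~W) forces W = False.
  (D | W) forces D = True.
  (~D | V) forces V = True.
  clause (~V | W) is falsified — backtrack.
So A = True.
Try S = True:
  (Q | ~S) forces Q = True.
  clause (~Q | ~S) is falsified — backtrack.
So S = False.
  then (S | V) forces V = True.
  then (~A | ~N | ~V) forces N = False.
  then (~V | W) forces W = True.
  then (D | ~W) forces D = True.
Set U = False.
Set Q = False.
Set E = False.
Set K = True.
All clauses satisfied.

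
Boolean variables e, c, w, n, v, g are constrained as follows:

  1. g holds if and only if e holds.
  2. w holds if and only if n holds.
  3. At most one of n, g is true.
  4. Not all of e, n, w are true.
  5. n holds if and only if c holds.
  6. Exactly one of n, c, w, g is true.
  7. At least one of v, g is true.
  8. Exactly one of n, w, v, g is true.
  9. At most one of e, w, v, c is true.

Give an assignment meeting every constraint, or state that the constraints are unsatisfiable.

e = True, c = False, w = False, n = False, v = False, g = True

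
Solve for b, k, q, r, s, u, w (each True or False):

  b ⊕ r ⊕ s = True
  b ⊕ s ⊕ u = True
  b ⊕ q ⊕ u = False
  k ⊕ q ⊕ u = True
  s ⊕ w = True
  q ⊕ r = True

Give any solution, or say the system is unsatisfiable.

b = True; k = False; q = True; r = False; s = False; u = False; w = True

b ⊕ r ⊕ s = T ⊕ F ⊕ F = True ✓
b ⊕ s ⊕ u = T ⊕ F ⊕ F = True ✓
b ⊕ q ⊕ u = T ⊕ T ⊕ F = False ✓
k ⊕ q ⊕ u = F ⊕ T ⊕ F = True ✓
s ⊕ w = F ⊕ T = True ✓
q ⊕ r = T ⊕ F = True ✓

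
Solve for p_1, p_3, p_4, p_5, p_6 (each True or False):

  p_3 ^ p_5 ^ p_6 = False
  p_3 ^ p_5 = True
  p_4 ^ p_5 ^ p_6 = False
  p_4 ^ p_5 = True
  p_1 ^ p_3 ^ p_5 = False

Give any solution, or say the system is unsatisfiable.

p_1 = True, p_3 = False, p_4 = False, p_5 = True, p_6 = True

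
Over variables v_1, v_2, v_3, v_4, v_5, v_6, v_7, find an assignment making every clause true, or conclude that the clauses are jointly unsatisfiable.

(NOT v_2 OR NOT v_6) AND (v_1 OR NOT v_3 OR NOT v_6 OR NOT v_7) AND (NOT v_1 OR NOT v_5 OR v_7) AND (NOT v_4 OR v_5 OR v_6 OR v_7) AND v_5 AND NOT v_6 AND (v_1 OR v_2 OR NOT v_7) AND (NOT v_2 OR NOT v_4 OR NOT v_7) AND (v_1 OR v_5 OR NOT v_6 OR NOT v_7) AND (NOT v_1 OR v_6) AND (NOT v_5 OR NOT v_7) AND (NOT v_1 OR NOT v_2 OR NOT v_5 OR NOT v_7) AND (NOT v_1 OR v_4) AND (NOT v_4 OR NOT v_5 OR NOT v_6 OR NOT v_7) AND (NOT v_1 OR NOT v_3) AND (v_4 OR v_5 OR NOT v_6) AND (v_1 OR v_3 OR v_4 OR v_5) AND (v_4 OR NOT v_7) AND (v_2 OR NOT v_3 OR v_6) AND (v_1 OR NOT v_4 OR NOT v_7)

Unit clause (v_5) forces v_5 = True.
Unit clause (NOT v_6) forces v_6 = False.
In (NOT v_1 OR v_6) only NOT v_1 is left, so v_1 = False.
In (NOT v_5 OR NOT v_7) only NOT v_7 is left, so v_7 = False.
Set v_2 = True.
Set v_3 = False.
Set v_4 = False.
All clauses satisfied.

v_1: False; v_2: True; v_3: False; v_4: False; v_5: True; v_6: False; v_7: False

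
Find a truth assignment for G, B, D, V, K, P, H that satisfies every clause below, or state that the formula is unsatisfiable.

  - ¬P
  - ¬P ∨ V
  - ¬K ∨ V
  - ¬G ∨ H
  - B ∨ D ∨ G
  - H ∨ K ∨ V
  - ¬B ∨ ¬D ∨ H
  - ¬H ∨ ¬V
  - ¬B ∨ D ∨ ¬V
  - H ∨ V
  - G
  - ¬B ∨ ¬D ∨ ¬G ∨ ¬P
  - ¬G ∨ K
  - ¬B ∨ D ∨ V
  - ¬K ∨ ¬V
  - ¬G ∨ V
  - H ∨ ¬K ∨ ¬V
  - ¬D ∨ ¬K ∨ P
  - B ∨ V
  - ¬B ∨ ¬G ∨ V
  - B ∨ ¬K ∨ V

Unsatisfiable

Case G = True:
  (¬P) forces P = False.
  (¬G ∨ H) forces H = True.
  (¬H ∨ ¬V) forces V = False.
  Clause (¬G ∨ V) is falsified — contradiction.
Case G = False:
  Clause (G) is falsified — contradiction.
Both cases fail, so the formula is unsatisfiable.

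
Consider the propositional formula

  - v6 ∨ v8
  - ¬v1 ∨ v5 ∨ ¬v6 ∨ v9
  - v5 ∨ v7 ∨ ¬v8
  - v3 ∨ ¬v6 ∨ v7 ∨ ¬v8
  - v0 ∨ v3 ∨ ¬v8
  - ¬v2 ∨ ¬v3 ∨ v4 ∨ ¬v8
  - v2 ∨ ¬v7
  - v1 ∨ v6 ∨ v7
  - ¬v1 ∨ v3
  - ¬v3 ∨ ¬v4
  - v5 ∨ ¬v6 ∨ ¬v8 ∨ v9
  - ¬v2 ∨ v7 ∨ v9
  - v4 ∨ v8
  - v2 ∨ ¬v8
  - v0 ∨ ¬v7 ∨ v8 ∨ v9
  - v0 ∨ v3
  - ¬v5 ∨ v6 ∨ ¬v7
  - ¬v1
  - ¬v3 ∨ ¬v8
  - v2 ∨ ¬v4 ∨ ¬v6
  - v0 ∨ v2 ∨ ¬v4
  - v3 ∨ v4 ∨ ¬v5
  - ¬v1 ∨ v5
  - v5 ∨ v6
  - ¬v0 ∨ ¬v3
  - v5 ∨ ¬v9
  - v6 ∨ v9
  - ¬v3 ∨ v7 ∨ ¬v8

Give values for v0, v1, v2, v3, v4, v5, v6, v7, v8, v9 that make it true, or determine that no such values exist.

v0 = True; v1 = False; v2 = True; v3 = False; v4 = True; v5 = True; v6 = True; v7 = True; v8 = False; v9 = True

Unit clause (¬v1) forces v1 = False.
Set v0 = True.
  then (¬v0 ∨ ¬v3) forces v3 = False.
Try v2 = False:
  (v2 ∨ ¬v7) forces v7 = False.
  (v1 ∨ v6 ∨ v7) forces v6 = True.
  (v3 ∨ ¬v6 ∨ v7 ∨ ¬v8) forces v8 = False.
  (v4 ∨ v8) forces v4 = True.
  clause (v2 ∨ ¬v4 ∨ ¬v6) is falsified — backtrack.
So v2 = True.
Set v4 = True.
Set v5 = True.
Try v6 = False:
  (v6 ∨ v8) forces v8 = True.
  (v1 ∨ v6 ∨ v7) forces v7 = True.
  clause (¬v5 ∨ v6 ∨ ¬v7) is falsified — backtrack.
So v6 = True.
Set v7 = True.
Set v8 = False.
Set v9 = True.
All clauses satisfied.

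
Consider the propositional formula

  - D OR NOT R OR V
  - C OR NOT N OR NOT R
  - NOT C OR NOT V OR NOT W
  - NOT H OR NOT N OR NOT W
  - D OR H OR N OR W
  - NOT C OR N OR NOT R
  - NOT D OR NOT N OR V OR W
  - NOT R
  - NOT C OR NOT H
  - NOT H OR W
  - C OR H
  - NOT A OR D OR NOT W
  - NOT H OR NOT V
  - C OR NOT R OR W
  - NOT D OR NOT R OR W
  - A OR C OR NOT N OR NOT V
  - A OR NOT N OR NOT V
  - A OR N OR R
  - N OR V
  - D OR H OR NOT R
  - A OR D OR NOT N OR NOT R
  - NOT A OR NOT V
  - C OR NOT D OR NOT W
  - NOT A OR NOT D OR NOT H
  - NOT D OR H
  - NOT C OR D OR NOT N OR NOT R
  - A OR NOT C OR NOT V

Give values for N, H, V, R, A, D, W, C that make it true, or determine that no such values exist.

N = True; H = False; V = False; R = False; A = False; D = False; W = True; C = True

Unit clause (NOT R) forces R = False.
Try N = False:
  (A OR N OR R) forces A = True.
  (N OR V) forces V = True.
  clause (NOT A OR NOT V) is falsified — backtrack.
So N = True.
Set H = False.
  then (C OR H) forces C = True.
  then (NOT D OR H) forces D = False.
Set V = False.
Set A = False.
Set W = True.
All clauses satisfied.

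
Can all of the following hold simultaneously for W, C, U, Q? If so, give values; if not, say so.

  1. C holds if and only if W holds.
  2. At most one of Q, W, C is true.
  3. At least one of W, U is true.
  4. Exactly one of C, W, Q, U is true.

W = False, C = False, U = True, Q = False

  (1) C=F, W=F — same ✓
  (2) {Q, W, C}: 0 true — at most one ✓
  (3) {W, U}: 1 true — at least one ✓
  (4) {C, W, Q, U}: 1 true — exactly one ✓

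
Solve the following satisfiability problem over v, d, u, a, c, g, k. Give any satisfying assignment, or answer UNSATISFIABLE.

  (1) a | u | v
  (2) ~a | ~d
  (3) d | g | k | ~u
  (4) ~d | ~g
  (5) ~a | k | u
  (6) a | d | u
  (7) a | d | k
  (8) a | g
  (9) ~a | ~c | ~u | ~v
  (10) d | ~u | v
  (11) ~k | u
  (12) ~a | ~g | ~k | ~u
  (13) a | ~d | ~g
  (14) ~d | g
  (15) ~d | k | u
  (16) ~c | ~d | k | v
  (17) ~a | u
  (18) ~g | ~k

v = True, d = False, u = True, a = True, c = False, g = False, k = True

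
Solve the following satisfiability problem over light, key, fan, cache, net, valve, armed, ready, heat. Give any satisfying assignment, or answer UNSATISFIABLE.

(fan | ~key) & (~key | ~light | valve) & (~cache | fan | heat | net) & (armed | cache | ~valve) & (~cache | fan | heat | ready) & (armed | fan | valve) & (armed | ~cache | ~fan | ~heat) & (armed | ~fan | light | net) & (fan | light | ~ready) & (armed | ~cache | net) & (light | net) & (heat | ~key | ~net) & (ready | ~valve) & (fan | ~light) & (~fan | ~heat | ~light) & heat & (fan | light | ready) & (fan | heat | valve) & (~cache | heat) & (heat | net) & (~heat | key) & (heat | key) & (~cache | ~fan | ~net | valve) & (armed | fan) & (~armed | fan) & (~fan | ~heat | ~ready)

light: False, key: True, fan: True, cache: False, net: True, valve: False, armed: False, ready: False, heat: True

Unit clause (heat) forces heat = True.
In (~heat | key) only key is left, so key = True.
In (fan | ~key) only fan is left, so fan = True.
In (~fan | ~heat | ~light) only ~light is left, so light = False.
In (~fan | ~heat | ~ready) only ~ready is left, so ready = False.
In (light | net) only net is left, so net = True.
In (ready | ~valve) only ~valve is left, so valve = False.
In (~cache | ~fan | ~net | valve) only ~cache is left, so cache = False.
Set armed = False.
All clauses satisfied.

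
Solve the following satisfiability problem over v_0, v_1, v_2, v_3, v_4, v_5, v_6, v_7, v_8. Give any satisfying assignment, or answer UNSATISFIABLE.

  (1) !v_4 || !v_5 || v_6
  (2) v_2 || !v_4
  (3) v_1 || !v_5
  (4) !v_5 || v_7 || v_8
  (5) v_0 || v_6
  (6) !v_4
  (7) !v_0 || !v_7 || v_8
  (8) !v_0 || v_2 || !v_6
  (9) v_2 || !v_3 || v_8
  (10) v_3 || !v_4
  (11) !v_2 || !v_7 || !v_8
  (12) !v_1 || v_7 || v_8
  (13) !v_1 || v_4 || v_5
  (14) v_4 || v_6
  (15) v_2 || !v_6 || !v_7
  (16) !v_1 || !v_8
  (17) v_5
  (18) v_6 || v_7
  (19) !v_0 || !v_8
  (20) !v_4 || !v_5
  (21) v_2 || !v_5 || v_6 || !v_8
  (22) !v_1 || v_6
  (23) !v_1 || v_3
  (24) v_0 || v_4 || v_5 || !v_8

v_0=F; v_1=T; v_2=T; v_3=T; v_4=F; v_5=T; v_6=T; v_7=T; v_8=F

Unit clause (!v_4) forces v_4 = False.
In (v_4 || v_6) only v_6 is left, so v_6 = True.
Unit clause (v_5) forces v_5 = True.
In (v_1 || !v_5) only v_1 is left, so v_1 = True.
In (!v_1 || !v_8) only !v_8 is left, so v_8 = False.
In (!v_1 || v_3) only v_3 is left, so v_3 = True.
In (!v_5 || v_7 || v_8) only v_7 is left, so v_7 = True.
In (!v_0 || !v_7 || v_8) only !v_0 is left, so v_0 = False.
In (v_2 || !v_3 || v_8) only v_2 is left, so v_2 = True.
All clauses satisfied.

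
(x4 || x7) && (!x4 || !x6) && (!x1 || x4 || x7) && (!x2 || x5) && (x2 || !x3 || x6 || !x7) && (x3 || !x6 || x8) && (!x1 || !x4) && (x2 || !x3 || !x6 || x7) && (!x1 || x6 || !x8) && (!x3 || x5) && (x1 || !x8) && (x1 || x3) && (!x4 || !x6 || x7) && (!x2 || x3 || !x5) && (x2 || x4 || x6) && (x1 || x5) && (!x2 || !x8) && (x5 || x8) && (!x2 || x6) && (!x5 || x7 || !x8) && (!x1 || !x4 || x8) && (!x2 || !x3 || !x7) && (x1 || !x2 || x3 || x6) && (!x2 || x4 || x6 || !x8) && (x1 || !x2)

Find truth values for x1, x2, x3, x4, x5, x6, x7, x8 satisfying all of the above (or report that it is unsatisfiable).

x1 = True, x2 = False, x3 = False, x4 = False, x5 = True, x6 = True, x7 = True, x8 = True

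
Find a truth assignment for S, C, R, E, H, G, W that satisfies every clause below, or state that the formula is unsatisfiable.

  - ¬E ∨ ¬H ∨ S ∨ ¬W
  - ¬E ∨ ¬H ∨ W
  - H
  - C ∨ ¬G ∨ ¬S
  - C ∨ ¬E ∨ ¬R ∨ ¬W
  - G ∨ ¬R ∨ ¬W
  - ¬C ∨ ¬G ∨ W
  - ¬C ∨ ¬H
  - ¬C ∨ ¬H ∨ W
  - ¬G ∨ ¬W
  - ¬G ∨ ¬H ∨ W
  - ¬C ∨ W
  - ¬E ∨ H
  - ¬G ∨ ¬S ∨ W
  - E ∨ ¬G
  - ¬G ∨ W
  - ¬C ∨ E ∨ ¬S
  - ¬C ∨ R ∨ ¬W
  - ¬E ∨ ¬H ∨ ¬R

S: True, C: False, R: True, E: False, H: True, G: False, W: False

Unit clause (H) forces H = True.
In (¬C ∨ ¬H) only ¬C is left, so C = False.
Set S = True.
  then (C ∨ ¬G ∨ ¬S) forces G = False.
Set R = True.
  then (G ∨ ¬R ∨ ¬W) forces W = False.
  then (¬E ∨ ¬H ∨ ¬R) forces E = False.
All clauses satisfied.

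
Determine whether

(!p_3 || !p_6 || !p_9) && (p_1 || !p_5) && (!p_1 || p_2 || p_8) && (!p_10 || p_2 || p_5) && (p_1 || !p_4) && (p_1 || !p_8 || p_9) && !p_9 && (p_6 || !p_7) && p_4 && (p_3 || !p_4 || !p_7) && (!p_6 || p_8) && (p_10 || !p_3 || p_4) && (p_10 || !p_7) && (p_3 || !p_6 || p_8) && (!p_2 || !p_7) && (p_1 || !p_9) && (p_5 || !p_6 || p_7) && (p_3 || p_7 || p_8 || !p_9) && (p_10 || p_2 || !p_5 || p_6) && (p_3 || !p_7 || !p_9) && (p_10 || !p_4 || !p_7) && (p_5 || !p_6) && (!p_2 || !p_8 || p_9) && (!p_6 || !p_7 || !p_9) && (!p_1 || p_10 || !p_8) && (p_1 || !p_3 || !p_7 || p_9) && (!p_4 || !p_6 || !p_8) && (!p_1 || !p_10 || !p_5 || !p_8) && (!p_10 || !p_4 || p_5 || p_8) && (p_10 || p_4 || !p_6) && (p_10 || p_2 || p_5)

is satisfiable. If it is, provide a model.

p_1: True, p_2: True, p_3: True, p_4: True, p_5: False, p_6: False, p_7: False, p_8: False, p_9: False, p_10: False

Unit clause (!p_9) forces p_9 = False.
Unit clause (p_4) forces p_4 = True.
In (p_1 || !p_4) only p_1 is left, so p_1 = True.
Try p_2 = False:
  (!p_1 || p_2 || p_8) forces p_8 = True.
  (!p_1 || p_10 || !p_8) forces p_10 = True.
  (!p_10 || p_2 || p_5) forces p_5 = True.
  clause (!p_1 || !p_10 || !p_5 || !p_8) is falsified — backtrack.
So p_2 = True.
  then (!p_2 || !p_7) forces p_7 = False.
  then (!p_2 || !p_8 || p_9) forces p_8 = False.
  then (!p_6 || p_8) forces p_6 = False.
Set p_3 = True.
Set p_5 = False.
  then (!p_10 || !p_4 || p_5 || p_8) forces p_10 = False.
All clauses satisfied.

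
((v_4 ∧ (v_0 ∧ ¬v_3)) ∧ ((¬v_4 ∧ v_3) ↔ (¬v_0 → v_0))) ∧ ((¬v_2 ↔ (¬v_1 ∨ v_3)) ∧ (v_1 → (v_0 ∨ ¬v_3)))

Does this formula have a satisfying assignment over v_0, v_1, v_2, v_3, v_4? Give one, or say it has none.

UNSATISFIABLE

Case v_3 = True: the conjunct ¬v_3 is False.
Case v_3 = False: the formula simplifies to ((v_4 ∧ v_0) ∧ ¬((¬v_0 → v_0))) ∧ (¬v_2 ↔ ¬v_1).
  v_0 = True: the conjunct ¬((¬v_0 → v_0)) becomes ¬((False → True)) = False.
  v_0 = False: the conjunct v_0 is False.
Both cases fail — unsatisfiable.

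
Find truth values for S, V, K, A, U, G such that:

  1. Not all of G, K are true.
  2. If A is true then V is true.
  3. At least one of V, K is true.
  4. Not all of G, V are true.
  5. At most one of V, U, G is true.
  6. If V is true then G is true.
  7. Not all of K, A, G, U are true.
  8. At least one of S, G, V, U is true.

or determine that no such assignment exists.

S=T; V=F; K=T; A=F; U=T; G=F

  (1) {G, K}: 1/2 true — not all ✓
  (2) A=F ⇒ V: vacuous ✓
  (3) {V, K}: 1 true — at least one ✓
  (4) {G, V}: 0/2 true — not all ✓
  (5) {V, U, G}: 1 true — at most one ✓
  (6) V=F ⇒ G: vacuous ✓
  (7) {K, A, G, U}: 2/4 true — not all ✓
  (8) {S, G, V, U}: 2 true — at least one ✓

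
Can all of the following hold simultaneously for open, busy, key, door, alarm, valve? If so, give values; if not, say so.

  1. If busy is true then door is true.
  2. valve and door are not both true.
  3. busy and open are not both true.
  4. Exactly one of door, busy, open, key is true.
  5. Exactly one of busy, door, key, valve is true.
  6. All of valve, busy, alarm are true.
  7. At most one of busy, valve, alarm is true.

The formula is unsatisfiable.

Case alarm = True:
  (6) forces valve = True.
  Constraint (7) is violated (valve=T, alarm=T) — contradiction.
Case alarm = False:
  Constraint (6) is violated (alarm=F) — contradiction.
Both cases fail — unsatisfiable.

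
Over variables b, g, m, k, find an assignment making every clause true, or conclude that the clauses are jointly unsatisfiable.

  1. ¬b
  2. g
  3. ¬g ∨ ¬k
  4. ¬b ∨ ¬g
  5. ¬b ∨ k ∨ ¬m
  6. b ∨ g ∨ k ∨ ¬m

Unit clause (¬b) forces b = False.
Unit clause (g) forces g = True.
In (¬g ∨ ¬k) only ¬k is left, so k = False.
Set m = False.
Check each clause:
  (¬b): ¬b holds.
  (g): g holds.
  (¬g ∨ ¬k): ¬k holds.
  (¬b ∨ ¬g): ¬b holds.
  (¬b ∨ k ∨ ¬m): ¬b holds.
  (b ∨ g ∨ k ∨ ¬m): g holds.
All clauses satisfied.

b=F, g=T, m=F, k=F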